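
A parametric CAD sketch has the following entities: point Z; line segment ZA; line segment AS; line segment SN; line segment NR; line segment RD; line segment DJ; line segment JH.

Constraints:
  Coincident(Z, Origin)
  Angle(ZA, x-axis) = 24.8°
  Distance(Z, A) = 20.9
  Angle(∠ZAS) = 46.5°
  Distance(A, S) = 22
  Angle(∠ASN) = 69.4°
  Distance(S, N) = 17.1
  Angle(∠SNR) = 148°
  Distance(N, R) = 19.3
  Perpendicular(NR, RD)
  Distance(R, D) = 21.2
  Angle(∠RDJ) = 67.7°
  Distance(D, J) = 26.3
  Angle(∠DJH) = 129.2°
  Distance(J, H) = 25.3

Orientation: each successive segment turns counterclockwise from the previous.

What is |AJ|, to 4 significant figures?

13.77

Z is at the origin; ZA runs at 24.8° with length 20.9, so A = (18.97, 8.767). ∠ZAS = 46.5° gives AS at 158.3° from the x-axis; with |AS| = 22.0, S = (-1.468, 16.90). ∠ASN = 69.4° gives SN at -91.10° from the x-axis; with |SN| = 17.1, N = (-1.797, -0.1959). ∠SNR = 148.0° gives NR at -59.10° from the x-axis; with |NR| = 19.3, R = (8.115, -16.76). NR is perpendicular to RD, so RD runs at 30.90°; with |RD| = 21.2, D = (26.31, -5.869). ∠RDJ = 67.7° gives DJ at 143.2° from the x-axis; with |DJ| = 26.3, J = (5.246, 9.885). Then |AJ| = |J − A| = 13.77.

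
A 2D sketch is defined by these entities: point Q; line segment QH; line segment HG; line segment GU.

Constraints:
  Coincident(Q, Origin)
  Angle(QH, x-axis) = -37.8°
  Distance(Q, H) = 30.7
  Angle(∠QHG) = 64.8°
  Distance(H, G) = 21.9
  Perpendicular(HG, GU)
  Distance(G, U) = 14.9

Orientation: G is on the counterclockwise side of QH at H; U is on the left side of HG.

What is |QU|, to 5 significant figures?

15.614

∠QHG = 64.8°, so HG runs at -37.8° + (180° − 64.8°) = 77.400° from the x-axis; with |HG| = 21.9, G = H + 21.9·(cos 77.400°, sin 77.400°) = (29.035, 2.5563). The perpendicularity gives GU at right angles to HG; with |GU| = 14.9 on the left of HG, U = G + 14.9·(-0.97592, 0.21814) = (14.494, 5.8067). Then |QU| = |U − Q| = 15.614.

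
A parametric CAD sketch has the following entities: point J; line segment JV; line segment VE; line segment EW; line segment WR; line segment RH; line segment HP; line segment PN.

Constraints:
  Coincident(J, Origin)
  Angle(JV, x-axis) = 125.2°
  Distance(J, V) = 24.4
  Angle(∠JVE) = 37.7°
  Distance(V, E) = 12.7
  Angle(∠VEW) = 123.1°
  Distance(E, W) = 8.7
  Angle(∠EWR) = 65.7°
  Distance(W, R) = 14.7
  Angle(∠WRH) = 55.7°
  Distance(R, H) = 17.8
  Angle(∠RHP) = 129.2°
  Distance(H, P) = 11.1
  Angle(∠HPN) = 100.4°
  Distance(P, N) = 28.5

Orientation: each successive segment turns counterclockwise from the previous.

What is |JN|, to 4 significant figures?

13.84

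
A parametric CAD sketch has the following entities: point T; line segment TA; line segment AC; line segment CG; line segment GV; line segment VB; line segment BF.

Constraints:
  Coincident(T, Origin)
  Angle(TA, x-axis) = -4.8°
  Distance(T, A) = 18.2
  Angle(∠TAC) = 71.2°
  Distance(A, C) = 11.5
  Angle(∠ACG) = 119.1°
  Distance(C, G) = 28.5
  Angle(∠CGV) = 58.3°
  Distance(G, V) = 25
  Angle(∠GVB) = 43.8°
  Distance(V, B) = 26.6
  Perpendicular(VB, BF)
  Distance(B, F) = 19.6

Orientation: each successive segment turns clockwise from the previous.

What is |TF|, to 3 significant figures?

27.7

T is at the origin; TA runs at -4.8° with length 18.2, so A = (18.1, -1.52). ∠TAC = 71.2° gives AC at -114° from the x-axis; with |AC| = 11.5, C = (13.5, -12.1). ∠ACG = 119.1° gives CG at -174° from the x-axis; with |CG| = 28.5, G = (-14.8, -14.8). ∠CGV = 58.3° gives GV at 63.8° from the x-axis; with |GV| = 25.0, V = (-3.80, 7.64). ∠GVB = 43.8° gives VB at -72.4° from the x-axis; with |VB| = 26.6, B = (4.24, -17.7). The perpendicularity gives BF at right angles to VB, so BF runs at -162°; with |BF| = 19.6, F = (-14.4, -23.6). Then |TF| = |F − T| = 27.7.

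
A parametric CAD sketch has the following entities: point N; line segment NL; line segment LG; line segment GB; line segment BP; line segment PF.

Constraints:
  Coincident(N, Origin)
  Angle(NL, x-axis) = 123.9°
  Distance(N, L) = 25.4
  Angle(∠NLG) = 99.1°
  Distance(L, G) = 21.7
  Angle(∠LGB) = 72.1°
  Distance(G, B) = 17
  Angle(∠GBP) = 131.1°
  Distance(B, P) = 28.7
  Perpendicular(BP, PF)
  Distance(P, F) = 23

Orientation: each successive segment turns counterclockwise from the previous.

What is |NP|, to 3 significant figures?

6.36

N is at the origin; NL runs at 123.9° with length 25.4, so L = (-14.2, 21.1). ∠NLG = 99.1° gives LG at -155° from the x-axis; with |LG| = 21.7, G = (-33.9, 12.0). ∠LGB = 72.1° gives GB at -47.3° from the x-axis; with |GB| = 17.0, B = (-22.3, -0.513). ∠GBP = 131.1° gives BP at 1.60° from the x-axis; with |BP| = 28.7, P = (6.35, 0.288). Then |NP| = |P − N| = 6.36.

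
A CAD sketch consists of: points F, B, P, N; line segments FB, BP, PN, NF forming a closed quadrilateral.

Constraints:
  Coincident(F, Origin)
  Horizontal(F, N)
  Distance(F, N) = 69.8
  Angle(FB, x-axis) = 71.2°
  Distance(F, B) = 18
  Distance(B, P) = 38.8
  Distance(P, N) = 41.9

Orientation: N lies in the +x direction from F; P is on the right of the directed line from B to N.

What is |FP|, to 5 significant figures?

32.841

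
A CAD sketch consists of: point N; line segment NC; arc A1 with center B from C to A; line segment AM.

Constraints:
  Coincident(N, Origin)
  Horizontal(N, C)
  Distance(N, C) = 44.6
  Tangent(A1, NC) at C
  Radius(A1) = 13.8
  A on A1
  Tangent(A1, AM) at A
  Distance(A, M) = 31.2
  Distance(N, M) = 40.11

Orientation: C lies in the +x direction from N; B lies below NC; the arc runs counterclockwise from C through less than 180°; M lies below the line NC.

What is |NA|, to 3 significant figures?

33.1

N is at the origin; NC is horizontal with |NC| = 44.6 and C on the +x side, so C = (44.6, 0.00). A1 meets NC tangentially, so BC is at right angles to NC, so B = C + (0, -13.8) = (44.6, -13.8). Since BA ⟂ AM (tangency), |BM| = √(13.8² + 31.2²) = 34.1 regardless of where A sits on A1. So M lies on both circle(N, 40.11) and circle(B, 34.1); the below-NC intersection is M = (18.4, -35.6). A is the foot of the tangent from M: A = (32.2, -7.68).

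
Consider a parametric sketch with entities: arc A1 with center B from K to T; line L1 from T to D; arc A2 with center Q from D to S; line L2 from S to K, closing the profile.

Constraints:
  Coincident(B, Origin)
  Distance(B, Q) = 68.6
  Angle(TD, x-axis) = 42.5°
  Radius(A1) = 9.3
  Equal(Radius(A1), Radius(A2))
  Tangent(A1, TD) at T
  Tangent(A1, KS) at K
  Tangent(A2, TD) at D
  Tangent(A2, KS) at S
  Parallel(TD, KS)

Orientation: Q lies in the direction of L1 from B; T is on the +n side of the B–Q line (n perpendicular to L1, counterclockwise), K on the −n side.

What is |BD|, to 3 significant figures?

69.2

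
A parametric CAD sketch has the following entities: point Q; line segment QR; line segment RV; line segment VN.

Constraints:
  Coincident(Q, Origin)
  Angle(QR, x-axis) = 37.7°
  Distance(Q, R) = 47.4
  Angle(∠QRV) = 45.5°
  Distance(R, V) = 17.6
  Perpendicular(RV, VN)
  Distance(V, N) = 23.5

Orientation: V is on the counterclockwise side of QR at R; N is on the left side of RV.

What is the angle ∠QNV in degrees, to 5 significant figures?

123.42°

Q is at the origin; QR runs at 37.7° with length 47.4, so R = 47.4·(cos 37.7°, sin 37.7°) = (37.504, 28.986). ∠QRV = 45.5°, so RV runs at 37.7° + (180° − 45.5°) = 172.20° from the x-axis; with |RV| = 17.6, V = R + 17.6·(cos 172.20°, sin 172.20°) = (20.067, 31.375). RV ⟂ VN; with |VN| = 23.5 on the left of RV, N = V + 23.5·(-0.13572, -0.99075) = (16.878, 8.0924). Then cos ∠QNV = NQ·NV / (|NQ||NV|), giving 123.42°.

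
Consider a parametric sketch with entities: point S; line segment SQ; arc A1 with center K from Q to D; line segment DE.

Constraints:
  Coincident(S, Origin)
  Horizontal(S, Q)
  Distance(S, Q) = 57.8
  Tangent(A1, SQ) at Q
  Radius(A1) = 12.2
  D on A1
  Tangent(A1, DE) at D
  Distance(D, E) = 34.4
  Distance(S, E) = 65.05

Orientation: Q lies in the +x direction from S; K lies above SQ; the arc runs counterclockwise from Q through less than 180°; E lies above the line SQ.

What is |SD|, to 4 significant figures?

70.13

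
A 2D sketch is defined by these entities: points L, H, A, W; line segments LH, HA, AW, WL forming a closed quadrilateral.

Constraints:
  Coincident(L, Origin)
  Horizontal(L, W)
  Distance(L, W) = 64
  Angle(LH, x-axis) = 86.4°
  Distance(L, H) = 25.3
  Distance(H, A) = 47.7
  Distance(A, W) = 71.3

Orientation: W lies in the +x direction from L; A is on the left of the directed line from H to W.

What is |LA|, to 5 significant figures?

70.117

Checks: LH at 86.40° ✓; |HA| = 47.70 ✓; |AW| = 71.30 ✓.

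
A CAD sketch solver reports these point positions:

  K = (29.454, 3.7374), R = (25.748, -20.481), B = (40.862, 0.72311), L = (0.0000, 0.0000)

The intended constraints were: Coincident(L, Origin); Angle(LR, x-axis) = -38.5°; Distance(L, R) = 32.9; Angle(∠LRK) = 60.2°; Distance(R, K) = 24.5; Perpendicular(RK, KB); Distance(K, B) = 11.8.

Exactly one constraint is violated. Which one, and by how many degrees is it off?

Perpendicular(RK, KB) — off by 6.10°.

L = (0.00, 0.00) ✓; LR at -38.50° ✓; |LR| = 32.90 ✓; ∠LRK = 60.20° ✓; |RK| = 24.50 ✓; ∠(RK, KB) = 96.10° ✗; |KB| = 11.80 ✓.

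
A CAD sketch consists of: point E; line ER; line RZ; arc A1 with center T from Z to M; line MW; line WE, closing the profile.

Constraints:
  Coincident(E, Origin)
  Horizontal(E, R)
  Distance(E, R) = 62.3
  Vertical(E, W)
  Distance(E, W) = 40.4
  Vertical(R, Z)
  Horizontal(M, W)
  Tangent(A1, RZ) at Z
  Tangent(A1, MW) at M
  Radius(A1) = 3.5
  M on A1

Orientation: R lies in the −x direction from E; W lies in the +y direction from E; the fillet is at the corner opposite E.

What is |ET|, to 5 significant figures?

69.419

E is at the origin; ER is horizontal with |ER| = 62.3 and R on the −x side, so R = (-62.300, 0.0000). EW is vertical with |EW| = 40.4 and W on the +y side, so W = (0.0000, 40.400). The virtual corner opposite E is at (-62.300, 40.400). Since A1 is tangent to RZ there, TZ ⟂ RZ and the tangent condition forces TM to be normal to MW, with radius 3.5, so the center T sits 3.5 in from both sides at T = (-58.800, 36.900). Then |ET| = |T − E| = 69.419.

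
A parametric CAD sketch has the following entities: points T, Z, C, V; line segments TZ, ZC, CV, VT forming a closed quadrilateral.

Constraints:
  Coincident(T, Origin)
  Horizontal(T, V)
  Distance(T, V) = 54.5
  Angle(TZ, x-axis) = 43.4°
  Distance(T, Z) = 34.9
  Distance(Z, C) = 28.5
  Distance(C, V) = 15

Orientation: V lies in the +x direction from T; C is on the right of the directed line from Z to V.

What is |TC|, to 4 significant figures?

39.53

T is at the origin; T and V share the same y with |TV| = 54.5 and V in +x, so V = (54.5, 0). TZ runs at 43.4° with |TZ| = 34.9, so Z = (25.36, 23.98). C is determined by |ZC| = 28.5 and |CV| = 15.0 together: it lies at the intersection of circle(Z, 28.5) and circle(V, 15.0). With |ZV| = 37.74, the foot of the radical line on ZV is 26.65 from Z and the perpendicular offset is √(28.5² − 26.65²) = 10.10. Taking the right-of-ZV solution: C = (39.52, -0.7533).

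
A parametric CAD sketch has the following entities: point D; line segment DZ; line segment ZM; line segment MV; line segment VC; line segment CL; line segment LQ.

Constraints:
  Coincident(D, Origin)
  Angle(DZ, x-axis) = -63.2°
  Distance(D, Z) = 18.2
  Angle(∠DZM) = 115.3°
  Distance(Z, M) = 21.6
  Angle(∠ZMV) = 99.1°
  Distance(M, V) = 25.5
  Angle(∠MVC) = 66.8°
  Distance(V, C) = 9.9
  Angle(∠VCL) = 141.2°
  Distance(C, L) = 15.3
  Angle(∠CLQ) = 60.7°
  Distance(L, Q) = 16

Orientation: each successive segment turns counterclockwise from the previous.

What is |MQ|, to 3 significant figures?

8.46

D is at the origin; DZ runs at -63.2° with length 18.2, so Z = (8.21, -16.2). ∠DZM = 115.3° gives ZM at 1.50° from the x-axis; with |ZM| = 21.6, M = (29.8, -15.7). ∠ZMV = 99.1° gives MV at 82.4° from the x-axis; with |MV| = 25.5, V = (33.2, 9.60). ∠MVC = 66.8° gives VC at -164° from the x-axis; with |VC| = 9.9, C = (23.6, 6.93). ∠VCL = 141.2° gives CL at -126° from the x-axis; with |CL| = 15.3, L = (14.7, -5.51). ∠CLQ = 60.7° gives LQ at -6.30° from the x-axis; with |LQ| = 16.0, Q = (30.6, -7.26). Then |MQ| = |Q − M| = 8.46.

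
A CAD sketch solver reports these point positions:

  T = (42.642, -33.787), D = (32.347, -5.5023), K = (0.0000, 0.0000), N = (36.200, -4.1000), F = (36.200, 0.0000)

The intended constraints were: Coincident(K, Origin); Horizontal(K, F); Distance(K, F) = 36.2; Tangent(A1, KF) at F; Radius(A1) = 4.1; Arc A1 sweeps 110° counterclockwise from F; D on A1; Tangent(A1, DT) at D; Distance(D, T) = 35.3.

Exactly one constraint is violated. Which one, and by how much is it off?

Distance(D, T) = 35.3 — off by 5.20.

K = (0.00, 0.00) ✓; K.y = 0.00, F.y = 0.00 ✓; |KF| = 36.20 ✓; ∠(NF, FK) = 90.00° ✓; |NF| = 4.100 ✓; bearing(N→D) − bearing(N→F) = 110.0° ✓; |ND| = 4.100 ✓; ∠(ND, DT) = 90.00° ✓; |DT| = 30.10 ✗.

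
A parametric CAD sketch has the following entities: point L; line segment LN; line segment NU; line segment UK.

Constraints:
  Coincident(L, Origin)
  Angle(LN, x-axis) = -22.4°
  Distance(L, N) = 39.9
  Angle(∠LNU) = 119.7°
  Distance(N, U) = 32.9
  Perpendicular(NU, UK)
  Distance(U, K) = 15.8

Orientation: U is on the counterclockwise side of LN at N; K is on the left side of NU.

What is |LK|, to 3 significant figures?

55.9

L is at the origin; LN runs at -22.4° with length 39.9, so N = 39.9·(cos -22.4°, sin -22.4°) = (36.9, -15.2). ∠LNU = 119.7°, so NU runs at -22.4° + (180° − 119.7°) = 37.9° from the x-axis; with |NU| = 32.9, U = N + 32.9·(cos 37.9°, sin 37.9°) = (62.9, 5.01). The perpendicularity gives UK at right angles to NU; with |UK| = 15.8 on the left of NU, K = U + 15.8·(-0.614, 0.789) = (53.1, 17.5). Then |LK| = |K − L| = 55.9.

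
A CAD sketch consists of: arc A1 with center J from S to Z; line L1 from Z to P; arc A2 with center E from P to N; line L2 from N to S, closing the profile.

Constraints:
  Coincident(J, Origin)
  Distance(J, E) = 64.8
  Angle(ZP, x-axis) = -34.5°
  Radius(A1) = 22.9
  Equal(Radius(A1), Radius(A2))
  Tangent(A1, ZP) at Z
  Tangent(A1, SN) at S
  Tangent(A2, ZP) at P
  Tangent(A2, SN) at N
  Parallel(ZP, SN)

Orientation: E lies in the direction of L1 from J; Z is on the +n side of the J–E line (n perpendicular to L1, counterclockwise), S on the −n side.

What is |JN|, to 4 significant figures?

68.73

Tangency of A1 to both parallel lines with radius 22.9 puts Z and S at J ± 22.9·n: Z = (12.97, 18.87), S = (-12.97, -18.87). Equal radii place P and N the same way about E: P = E + 22.9·n = (66.37, -17.83), N = E − 22.9·n = (40.43, -55.58). Then |JN| = |N − J| = 68.73.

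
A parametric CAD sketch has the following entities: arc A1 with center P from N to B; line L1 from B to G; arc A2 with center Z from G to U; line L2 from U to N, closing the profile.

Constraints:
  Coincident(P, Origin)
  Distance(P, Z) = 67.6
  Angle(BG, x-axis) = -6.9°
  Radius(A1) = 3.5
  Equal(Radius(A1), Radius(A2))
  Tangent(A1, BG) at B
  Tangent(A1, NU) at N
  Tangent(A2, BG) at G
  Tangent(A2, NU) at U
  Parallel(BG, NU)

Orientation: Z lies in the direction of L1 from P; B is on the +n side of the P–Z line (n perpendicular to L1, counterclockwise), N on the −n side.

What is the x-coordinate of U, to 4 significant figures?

66.69

The slot axis is L1's direction at -6.9°, so u = (cos -6.9°, sin -6.9°) = (0.9928, -0.1201) and n = (−sin -6.9°, cos -6.9°) = (0.1201, 0.9928). P is at the origin and Z lies 67.6 along u from P, so Z = 67.6·u = (67.11, -8.121). Tangency of A1 to both parallel lines with radius 3.5 puts B and N at P ± 3.5·n: B = (0.4205, 3.475), N = (-0.4205, -3.475). Equal radii place G and U the same way about Z: G = Z + 3.5·n = (67.53, -4.647), U = Z − 3.5·n = (66.69, -11.60). So U.x = 66.69.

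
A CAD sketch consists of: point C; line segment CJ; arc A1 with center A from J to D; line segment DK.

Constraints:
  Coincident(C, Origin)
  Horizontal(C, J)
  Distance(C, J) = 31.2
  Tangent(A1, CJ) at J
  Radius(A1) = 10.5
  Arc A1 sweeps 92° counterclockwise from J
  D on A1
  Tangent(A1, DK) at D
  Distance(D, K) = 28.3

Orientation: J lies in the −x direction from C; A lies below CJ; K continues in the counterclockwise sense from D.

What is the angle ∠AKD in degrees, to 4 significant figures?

20.36°

C is at the origin; C and J share the same y with |CJ| = 31.2 and J on the −x side, so J = (-31.20, 0.000). Since A1 is tangent to CJ there, AJ ⟂ CJ, so A = J + (0, -10.5) = (-31.20, -10.50). On A1, J sits at bearing 90° from A; a 92° counterclockwise sweep puts D at bearing 182°, so D = A + 10.5·(cos 182°, sin 182°) = (-41.69, -10.87). The tangent condition forces AD to be normal to DK, so DK runs along (−sin 182°, cos 182°); with |DK| = 28.3, K = (-40.71, -39.15). Then cos ∠AKD = KA·KD / (|KA||KD|), giving 20.36°.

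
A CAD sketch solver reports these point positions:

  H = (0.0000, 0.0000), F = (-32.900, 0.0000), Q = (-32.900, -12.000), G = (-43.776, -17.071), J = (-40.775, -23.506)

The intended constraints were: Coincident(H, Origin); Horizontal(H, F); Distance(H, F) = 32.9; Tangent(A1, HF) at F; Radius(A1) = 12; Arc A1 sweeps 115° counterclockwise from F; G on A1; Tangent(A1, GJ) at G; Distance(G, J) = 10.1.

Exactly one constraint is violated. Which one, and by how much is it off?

Distance(G, J) = 10.1 — off by 3.00.

H = (0.00, 0.00) ✓; H.y = 0.00, F.y = 0.00 ✓; |HF| = 32.90 ✓; ∠(QF, FH) = 90.00° ✓; |QF| = 12.00 ✓; bearing(Q→G) − bearing(Q→F) = 115.0° ✓; |QG| = 12.00 ✓; ∠(QG, GJ) = 90.00° ✓; |GJ| = 7.100 ✗.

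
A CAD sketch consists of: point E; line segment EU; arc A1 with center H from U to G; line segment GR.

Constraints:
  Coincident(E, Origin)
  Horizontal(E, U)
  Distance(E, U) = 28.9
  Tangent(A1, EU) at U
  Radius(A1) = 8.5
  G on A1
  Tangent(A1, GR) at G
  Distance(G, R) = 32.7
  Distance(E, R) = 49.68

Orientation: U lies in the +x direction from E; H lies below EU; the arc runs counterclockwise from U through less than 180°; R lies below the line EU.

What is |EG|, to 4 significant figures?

22.83

E is at the origin; E and U share the same y with |EU| = 28.9 and U on the +x side, so U = (28.90, 0.000). A1 meets EU tangentially, so HU is at right angles to EU, so H = U + (0, -8.5) = (28.90, -8.500). Since HG ⟂ GR (tangency), |HR| = √(8.5² + 32.7²) = 33.79 regardless of where G sits on A1. So R lies on both circle(E, 49.68) and circle(H, 33.79); the below-EU intersection is R = (26.24, -42.18). G is the foot of the tangent from R: G = (20.53, -9.985).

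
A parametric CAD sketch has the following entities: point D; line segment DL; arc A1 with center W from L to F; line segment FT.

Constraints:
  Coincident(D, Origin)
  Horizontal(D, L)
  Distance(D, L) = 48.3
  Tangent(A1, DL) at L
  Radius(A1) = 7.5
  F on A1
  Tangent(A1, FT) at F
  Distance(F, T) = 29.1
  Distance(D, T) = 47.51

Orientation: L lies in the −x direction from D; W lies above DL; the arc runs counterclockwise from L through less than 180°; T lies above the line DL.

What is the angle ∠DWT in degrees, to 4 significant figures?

69.37°

D is at the origin; D and L share the same y with |DL| = 48.3 and L on the −x side, so L = (-48.30, 0.000). A1 meets DL tangentially, so WL is at right angles to DL, so W = L + (0, 7.5) = (-48.30, 7.500). Since WF ⟂ FT (tangency), |WT| = √(7.5² + 29.1²) = 30.05 regardless of where F sits on A1. So T lies on both circle(D, 47.51) and circle(W, 30.05); the above-DL intersection is T = (-33.52, 33.67). F is the foot of the tangent from T: F = (-41.06, 5.558).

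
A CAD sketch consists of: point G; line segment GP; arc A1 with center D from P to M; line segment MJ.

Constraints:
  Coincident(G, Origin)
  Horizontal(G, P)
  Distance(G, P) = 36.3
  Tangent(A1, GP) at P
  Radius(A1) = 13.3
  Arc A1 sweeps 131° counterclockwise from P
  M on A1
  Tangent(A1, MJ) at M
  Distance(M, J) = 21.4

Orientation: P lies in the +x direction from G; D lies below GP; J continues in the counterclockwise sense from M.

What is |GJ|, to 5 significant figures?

55.513

G is at the origin; GP is horizontal with |GP| = 36.3 and P on the +x side, so P = (36.300, 0.0000). Tangency of A1 to GP means the radius DP is perpendicular to GP, so D = P + (0, -13.3) = (36.300, -13.300). On A1, P sits at bearing 90° from D; a 131° counterclockwise sweep puts M at bearing 221°, so M = D + 13.3·(cos 221°, sin 221°) = (26.262, -22.026). A1 meets MJ tangentially, so DM is at right angles to MJ, so MJ runs along (−sin 221°, cos 221°); with |MJ| = 21.4, J = (40.302, -38.176). Then |GJ| = |J − G| = 55.513.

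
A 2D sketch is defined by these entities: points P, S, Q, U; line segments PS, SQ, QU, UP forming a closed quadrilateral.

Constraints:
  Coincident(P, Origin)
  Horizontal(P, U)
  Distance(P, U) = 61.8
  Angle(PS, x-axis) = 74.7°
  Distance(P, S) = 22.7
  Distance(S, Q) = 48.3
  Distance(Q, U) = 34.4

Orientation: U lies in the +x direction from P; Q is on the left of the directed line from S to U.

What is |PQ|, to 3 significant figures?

62.5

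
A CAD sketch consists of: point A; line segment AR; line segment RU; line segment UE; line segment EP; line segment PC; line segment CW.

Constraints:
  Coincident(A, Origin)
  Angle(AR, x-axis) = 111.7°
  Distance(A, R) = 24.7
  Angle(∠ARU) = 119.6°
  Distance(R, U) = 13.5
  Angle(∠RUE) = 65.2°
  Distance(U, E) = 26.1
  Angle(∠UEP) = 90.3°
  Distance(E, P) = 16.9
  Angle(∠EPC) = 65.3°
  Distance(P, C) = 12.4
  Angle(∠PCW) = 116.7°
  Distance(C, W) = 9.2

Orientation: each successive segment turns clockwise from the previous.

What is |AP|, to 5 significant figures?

4.8325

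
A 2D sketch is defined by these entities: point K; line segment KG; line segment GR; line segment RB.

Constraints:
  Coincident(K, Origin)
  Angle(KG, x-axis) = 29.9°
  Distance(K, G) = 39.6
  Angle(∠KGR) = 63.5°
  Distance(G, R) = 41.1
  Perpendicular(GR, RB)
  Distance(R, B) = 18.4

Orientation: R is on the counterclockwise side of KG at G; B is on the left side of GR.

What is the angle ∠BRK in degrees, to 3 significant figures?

33.5°

K is at the origin; KG runs at 29.9° with length 39.6, so G = 39.6·(cos 29.9°, sin 29.9°) = (34.3, 19.7). ∠KGR = 63.5°, so GR runs at 29.9° + (180° − 63.5°) = 146° from the x-axis; with |GR| = 41.1, R = G + 41.1·(cos 146°, sin 146°) = (0.0960, 42.5). GR ⟂ RB; with |RB| = 18.4 on the left of GR, B = R + 18.4·(-0.553, -0.833) = (-10.1, 27.2). Then cos ∠BRK = RB·RK / (|RB||RK|), giving 33.5°.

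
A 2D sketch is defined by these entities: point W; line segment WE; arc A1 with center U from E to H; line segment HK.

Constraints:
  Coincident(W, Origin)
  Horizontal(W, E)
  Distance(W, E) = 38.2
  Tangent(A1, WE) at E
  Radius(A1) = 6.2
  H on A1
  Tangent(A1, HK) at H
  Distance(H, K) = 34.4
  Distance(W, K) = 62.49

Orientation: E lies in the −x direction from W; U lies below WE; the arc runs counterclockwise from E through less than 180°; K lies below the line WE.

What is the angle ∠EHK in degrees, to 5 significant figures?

138.28°

W is at the origin; WE is horizontal with |WE| = 38.2 and E on the −x side, so E = (-38.200, 0.0000). A1 meets WE tangentially, so UE is at right angles to WE, so U = E + (0, -6.2) = (-38.200, -6.2000). Since UH ⟂ HK (tangency), |UK| = √(6.2² + 34.4²) = 34.954 regardless of where H sits on A1. So K lies on both circle(W, 62.49) and circle(U, 34.954); the below-WE intersection is K = (-48.285, -39.668). H is the foot of the tangent from K: H = (-44.359, -5.4924).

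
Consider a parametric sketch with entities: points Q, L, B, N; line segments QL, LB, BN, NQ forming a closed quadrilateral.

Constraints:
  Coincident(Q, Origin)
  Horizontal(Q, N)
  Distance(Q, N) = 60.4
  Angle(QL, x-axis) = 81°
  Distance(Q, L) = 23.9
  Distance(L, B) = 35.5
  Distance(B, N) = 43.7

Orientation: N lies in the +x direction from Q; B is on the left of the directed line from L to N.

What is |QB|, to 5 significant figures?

51.940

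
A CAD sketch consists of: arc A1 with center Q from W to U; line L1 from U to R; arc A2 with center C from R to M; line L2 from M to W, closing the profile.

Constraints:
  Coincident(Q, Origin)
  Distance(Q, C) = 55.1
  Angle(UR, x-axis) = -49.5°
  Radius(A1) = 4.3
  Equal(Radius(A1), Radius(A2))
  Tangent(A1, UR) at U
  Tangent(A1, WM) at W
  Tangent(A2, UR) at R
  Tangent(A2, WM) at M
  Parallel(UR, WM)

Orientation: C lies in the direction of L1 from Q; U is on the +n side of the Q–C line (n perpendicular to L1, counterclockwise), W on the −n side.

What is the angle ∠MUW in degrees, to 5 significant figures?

81.129°

The slot axis is L1's direction at -49.5°, so u = (cos -49.5°, sin -49.5°) = (0.64945, -0.76041) and n = (−sin -49.5°, cos -49.5°) = (0.76041, 0.64945). Q is at the origin and C lies 55.1 along u from Q, so C = 55.1·u = (35.785, -41.898). Tangency of A1 to both parallel lines with radius 4.3 puts U and W at Q ± 4.3·n: U = (3.2697, 2.7926), W = (-3.2697, -2.7926). Equal radii place R and M the same way about C: R = C + 4.3·n = (39.054, -39.106), M = C − 4.3·n = (32.515, -44.691). Then cos ∠MUW = UM·UW / (|UM||UW|), giving 81.129°.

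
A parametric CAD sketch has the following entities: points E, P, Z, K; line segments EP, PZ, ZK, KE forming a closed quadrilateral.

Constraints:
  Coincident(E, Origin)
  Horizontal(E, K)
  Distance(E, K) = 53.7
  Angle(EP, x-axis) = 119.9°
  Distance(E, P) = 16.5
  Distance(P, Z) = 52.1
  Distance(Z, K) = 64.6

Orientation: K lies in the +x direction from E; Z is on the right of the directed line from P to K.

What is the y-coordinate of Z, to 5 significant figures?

-37.016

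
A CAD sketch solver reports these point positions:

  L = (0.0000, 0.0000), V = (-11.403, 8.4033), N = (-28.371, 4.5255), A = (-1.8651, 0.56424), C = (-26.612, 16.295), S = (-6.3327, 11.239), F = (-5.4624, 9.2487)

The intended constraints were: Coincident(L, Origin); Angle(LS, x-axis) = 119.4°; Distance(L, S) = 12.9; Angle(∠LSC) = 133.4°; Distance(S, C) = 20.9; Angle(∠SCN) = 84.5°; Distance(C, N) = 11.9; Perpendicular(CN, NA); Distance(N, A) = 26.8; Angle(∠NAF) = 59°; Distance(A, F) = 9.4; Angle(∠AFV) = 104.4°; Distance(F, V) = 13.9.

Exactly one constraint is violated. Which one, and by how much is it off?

Distance(F, V) = 13.9 — off by 7.90.

L = (0.00, 0.00) ✓; LS at 119.4° ✓; |LS| = 12.90 ✓; ∠LSC = 133.4° ✓; |SC| = 20.90 ✓; ∠SCN = 84.50° ✓; |CN| = 11.90 ✓; ∠(CN, NA) = 90.00° ✓; |NA| = 26.80 ✓; ∠NAF = 59.00° ✓; |AF| = 9.400 ✓; ∠AFV = 104.4° ✓; |FV| = 6.000 ✗.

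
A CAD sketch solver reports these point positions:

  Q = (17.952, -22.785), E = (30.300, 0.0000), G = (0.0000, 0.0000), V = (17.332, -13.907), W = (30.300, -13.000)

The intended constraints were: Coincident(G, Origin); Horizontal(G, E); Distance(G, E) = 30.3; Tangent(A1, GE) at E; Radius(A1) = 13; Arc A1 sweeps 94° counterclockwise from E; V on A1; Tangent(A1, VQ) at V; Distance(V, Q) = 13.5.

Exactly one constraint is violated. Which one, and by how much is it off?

Distance(V, Q) = 13.5 — off by 4.60.

G = (0.00, 0.00) ✓; G.y = 0.00, E.y = 0.00 ✓; |GE| = 30.30 ✓; ∠(WE, EG) = 90.00° ✓; |WE| = 13.00 ✓; bearing(W→V) − bearing(W→E) = 94.00° ✓; |WV| = 13.00 ✓; ∠(WV, VQ) = 90.01° ✓; |VQ| = 8.900 ✗.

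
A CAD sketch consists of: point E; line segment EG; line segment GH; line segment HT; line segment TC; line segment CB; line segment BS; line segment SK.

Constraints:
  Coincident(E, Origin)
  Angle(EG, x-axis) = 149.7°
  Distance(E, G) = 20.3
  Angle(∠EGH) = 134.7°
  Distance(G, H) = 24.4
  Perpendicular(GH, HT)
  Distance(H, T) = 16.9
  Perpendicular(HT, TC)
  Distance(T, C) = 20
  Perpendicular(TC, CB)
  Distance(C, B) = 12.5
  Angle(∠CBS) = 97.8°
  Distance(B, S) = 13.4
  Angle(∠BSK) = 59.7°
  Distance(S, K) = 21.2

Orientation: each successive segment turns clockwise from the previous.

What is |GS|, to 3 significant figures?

17.9

E is at the origin; EG runs at 149.7° with length 20.3, so G = (-17.5, 10.2). ∠EGH = 134.7° gives GH at 104° from the x-axis; with |GH| = 24.4, H = (-23.6, 33.9). The perpendicularity gives HT at right angles to GH, so HT runs at 14.4°; with |HT| = 16.9, T = (-7.23, 38.1). HT is perpendicular to TC, so TC runs at -75.6°; with |TC| = 20.0, C = (-2.25, 18.7). The perpendicularity gives CB at right angles to TC, so CB runs at -166°; with |CB| = 12.5, B = (-14.4, 15.6). ∠CBS = 97.8° gives BS at 112° from the x-axis; with |BS| = 13.4, S = (-19.4, 28.0). Then |GS| = |S − G| = 17.9.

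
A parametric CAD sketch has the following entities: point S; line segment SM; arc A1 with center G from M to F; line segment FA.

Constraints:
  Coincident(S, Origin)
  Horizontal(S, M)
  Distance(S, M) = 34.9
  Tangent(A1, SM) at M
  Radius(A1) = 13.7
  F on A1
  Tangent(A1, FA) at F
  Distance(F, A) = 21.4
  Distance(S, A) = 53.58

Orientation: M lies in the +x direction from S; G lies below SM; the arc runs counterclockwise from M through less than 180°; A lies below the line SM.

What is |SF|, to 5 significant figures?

32.412

Checks: ∠(GM, MS) = 90.00° ✓; |GM| = 13.70 ✓; |GF| = 13.70 ✓; ∠(GF, FA) = 90.00° ✓; |FA| = 21.40 ✓; |SA| = 53.58 ✓.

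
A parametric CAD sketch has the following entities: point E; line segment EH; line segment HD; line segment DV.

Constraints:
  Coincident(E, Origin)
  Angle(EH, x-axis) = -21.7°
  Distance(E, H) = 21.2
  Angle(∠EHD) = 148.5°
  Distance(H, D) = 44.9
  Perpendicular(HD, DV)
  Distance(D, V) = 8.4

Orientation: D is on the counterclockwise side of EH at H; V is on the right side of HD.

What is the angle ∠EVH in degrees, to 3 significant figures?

6.59°

E is at the origin; EH runs at -21.7° with length 21.2, so H = 21.2·(cos -21.7°, sin -21.7°) = (19.7, -7.84). ∠EHD = 148.5°, so HD runs at -21.7° + (180° − 148.5°) = 9.80° from the x-axis; with |HD| = 44.9, D = H + 44.9·(cos 9.80°, sin 9.80°) = (63.9, -0.196). HD ⟂ DV; with |DV| = 8.4 on the right of HD, V = D + 8.4·(0.170, -0.985) = (65.4, -8.47). Then cos ∠EVH = VE·VH / (|VE||VH|), giving 6.59°.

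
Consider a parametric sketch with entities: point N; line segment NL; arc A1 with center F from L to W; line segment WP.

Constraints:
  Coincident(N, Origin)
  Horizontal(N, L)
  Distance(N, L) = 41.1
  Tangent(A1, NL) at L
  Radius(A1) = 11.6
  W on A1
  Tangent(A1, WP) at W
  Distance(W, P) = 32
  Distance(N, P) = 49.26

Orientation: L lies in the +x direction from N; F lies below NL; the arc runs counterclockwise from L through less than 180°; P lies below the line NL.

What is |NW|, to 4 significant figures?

31.30

Checks: |FW| = 11.60 ✓; ∠(FW, WP) = 90.00° ✓; |WP| = 32.00 ✓; |NP| = 49.26 ✓.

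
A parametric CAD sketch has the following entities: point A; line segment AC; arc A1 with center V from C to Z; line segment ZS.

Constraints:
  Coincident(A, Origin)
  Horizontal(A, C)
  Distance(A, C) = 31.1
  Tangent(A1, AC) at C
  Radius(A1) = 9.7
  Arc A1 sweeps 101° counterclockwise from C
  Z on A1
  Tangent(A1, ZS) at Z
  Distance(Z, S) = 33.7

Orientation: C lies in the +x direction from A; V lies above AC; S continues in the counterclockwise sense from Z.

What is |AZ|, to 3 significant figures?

42.2

A is at the origin; AC is horizontal with |AC| = 31.1 and C on the +x side, so C = (31.1, 0.00). Since A1 is tangent to AC there, VC ⟂ AC, so V = C + (0, 9.7) = (31.1, 9.70). On A1, C sits at bearing -90° from V; a 101° counterclockwise sweep puts Z at bearing 11°, so Z = V + 9.7·(cos 11°, sin 11°) = (40.6, 11.6). Then |AZ| = |Z − A| = 42.2.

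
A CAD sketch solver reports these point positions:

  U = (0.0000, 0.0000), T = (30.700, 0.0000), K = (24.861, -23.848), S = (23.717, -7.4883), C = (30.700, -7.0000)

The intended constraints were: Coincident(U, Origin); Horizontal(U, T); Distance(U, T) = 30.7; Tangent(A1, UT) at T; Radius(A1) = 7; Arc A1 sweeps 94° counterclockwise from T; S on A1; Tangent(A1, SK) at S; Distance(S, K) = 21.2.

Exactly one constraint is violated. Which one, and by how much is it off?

Distance(S, K) = 21.2 — off by 4.80.

U = (0.00, 0.00) ✓; U.y = 0.00, T.y = 0.00 ✓; |UT| = 30.70 ✓; ∠(CT, TU) = 90.00° ✓; |CT| = 7.000 ✓; bearing(C→S) − bearing(C→T) = 94.00° ✓; |CS| = 7.000 ✓; ∠(CS, SK) = 90.00° ✓; |SK| = 16.40 ✗.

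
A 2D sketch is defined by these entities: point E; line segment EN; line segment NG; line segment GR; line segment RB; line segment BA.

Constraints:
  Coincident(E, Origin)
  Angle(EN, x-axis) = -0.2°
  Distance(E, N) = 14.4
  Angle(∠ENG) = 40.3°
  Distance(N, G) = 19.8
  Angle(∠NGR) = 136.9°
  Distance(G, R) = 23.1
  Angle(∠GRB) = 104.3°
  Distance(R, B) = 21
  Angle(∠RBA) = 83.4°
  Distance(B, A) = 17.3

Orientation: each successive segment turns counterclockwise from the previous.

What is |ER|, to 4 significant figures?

26.49

∠ENG = 40.3° gives NG at 139.5° from the x-axis; with |NG| = 19.8, G = (-0.6561, 12.81). ∠NGR = 136.9° gives GR at -177.4° from the x-axis; with |GR| = 23.1, R = (-23.73, 11.76). Then |ER| = |R − E| = 26.49.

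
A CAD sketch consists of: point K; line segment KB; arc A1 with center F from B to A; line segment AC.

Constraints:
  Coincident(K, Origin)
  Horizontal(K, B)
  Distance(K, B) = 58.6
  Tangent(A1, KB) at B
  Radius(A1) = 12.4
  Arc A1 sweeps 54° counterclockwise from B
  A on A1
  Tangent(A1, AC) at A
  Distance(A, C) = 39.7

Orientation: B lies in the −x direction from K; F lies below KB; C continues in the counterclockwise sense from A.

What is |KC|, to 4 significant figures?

99.22

K is at the origin; K and B share the same y with |KB| = 58.6 and B on the −x side, so B = (-58.60, 0.000). A1 meets KB tangentially, so FB is at right angles to KB, so F = B + (0, -12.4) = (-58.60, -12.40). On A1, B sits at bearing 90° from F; a 54° counterclockwise sweep puts A at bearing 144°, so A = F + 12.4·(cos 144°, sin 144°) = (-68.63, -5.111). A1 meets AC tangentially, so FA is at right angles to AC, so AC runs along (−sin 144°, cos 144°); with |AC| = 39.7, C = (-91.97, -37.23). Then |KC| = |C − K| = 99.22.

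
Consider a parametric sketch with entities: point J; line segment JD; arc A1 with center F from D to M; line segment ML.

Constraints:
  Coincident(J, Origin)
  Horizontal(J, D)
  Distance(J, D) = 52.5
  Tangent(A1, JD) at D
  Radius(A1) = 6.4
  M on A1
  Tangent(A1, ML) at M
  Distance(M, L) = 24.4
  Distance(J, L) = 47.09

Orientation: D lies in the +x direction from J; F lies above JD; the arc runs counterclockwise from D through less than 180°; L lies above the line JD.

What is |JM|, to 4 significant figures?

57.82

Checks: |FM| = 6.400 ✓; ∠(FM, ML) = 90.00° ✓; |ML| = 24.40 ✓; |JL| = 47.09 ✓.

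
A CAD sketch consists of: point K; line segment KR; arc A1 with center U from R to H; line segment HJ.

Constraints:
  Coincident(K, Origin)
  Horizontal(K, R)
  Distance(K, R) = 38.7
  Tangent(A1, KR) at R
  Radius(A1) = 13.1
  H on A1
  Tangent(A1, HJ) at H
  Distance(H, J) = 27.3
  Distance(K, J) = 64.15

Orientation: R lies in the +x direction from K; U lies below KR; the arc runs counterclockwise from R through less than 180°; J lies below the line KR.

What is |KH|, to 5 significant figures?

36.991

K is at the origin; K and R share the same y with |KR| = 38.7 and R on the +x side, so R = (38.700, 0.0000). Since A1 is tangent to KR there, UR ⟂ KR, so U = R + (0, -13.1) = (38.700, -13.100). Since UH ⟂ HJ (tangency), |UJ| = √(13.1² + 27.3²) = 30.280 regardless of where H sits on A1. So J lies on both circle(K, 64.15) and circle(U, 30.280); the below-KR intersection is J = (48.791, -41.650). H is the foot of the tangent from J: H = (29.453, -22.379).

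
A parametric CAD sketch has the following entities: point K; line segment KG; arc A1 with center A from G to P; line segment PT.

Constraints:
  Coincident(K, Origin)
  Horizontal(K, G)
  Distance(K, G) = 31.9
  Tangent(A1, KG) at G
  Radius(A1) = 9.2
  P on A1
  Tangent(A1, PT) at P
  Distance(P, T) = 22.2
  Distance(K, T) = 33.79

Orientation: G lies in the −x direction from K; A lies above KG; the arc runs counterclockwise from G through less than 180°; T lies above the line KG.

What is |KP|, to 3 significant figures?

24.0

K is at the origin; K and G share the same y with |KG| = 31.9 and G on the −x side, so G = (-31.9, 0.00). Since A1 is tangent to KG there, AG ⟂ KG, so A = G + (0, 9.2) = (-31.9, 9.20). Since AP ⟂ PT (tangency), |AT| = √(9.2² + 22.2²) = 24.0 regardless of where P sits on A1. So T lies on both circle(K, 33.79) and circle(A, 24.0); the above-KG intersection is T = (-17.8, 28.7). P is the foot of the tangent from T: P = (-22.9, 7.09).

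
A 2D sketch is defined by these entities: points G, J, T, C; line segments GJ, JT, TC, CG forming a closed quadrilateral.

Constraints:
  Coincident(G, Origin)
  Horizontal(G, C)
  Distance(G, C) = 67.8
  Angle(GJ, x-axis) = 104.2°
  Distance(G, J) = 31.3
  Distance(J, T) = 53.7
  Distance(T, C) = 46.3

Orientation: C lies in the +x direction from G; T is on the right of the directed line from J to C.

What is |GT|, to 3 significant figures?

27.0

G is at the origin; GC is horizontal with |GC| = 67.8 and C in +x, so C = (67.8, 0). GJ runs at 104.2° with |GJ| = 31.3, so J = (-7.68, 30.3). T is determined by |JT| = 53.7 and |TC| = 46.3 together: it lies at the intersection of circle(J, 53.7) and circle(C, 46.3). With |JC| = 81.3, the foot of the radical line on JC is 45.2 from J and the perpendicular offset is √(53.7² − 45.2²) = 29.0. Taking the right-of-JC solution: T = (23.5, -13.4).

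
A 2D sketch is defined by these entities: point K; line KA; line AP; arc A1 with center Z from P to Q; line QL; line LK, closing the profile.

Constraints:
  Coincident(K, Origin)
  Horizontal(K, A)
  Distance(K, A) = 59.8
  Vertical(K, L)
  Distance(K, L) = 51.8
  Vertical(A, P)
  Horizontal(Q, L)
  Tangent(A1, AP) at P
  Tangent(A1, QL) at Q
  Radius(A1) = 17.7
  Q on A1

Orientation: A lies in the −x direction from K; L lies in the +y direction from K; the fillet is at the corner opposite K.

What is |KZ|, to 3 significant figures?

54.2

K is at the origin; K and A share the same y with |KA| = 59.8 and A on the −x side, so A = (-59.8, 0.00). K and L share the same x with |KL| = 51.8 and L on the +y side, so L = (0.00, 51.8). The virtual corner opposite K is at (-59.8, 51.8). A1 meets AP tangentially, so ZP is at right angles to AP and since A1 is tangent to QL there, ZQ ⟂ QL, with radius 17.7, so the center Z sits 17.7 in from both sides at Z = (-42.1, 34.1). Then |KZ| = |Z − K| = 54.2.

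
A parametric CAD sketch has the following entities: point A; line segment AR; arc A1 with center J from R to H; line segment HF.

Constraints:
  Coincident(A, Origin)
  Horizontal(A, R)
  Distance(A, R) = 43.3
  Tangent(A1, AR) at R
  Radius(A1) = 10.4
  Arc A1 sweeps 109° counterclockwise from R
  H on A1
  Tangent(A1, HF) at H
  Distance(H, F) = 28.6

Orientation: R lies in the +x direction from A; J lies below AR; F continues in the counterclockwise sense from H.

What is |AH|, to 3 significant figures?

36.2

A is at the origin; AR is horizontal with |AR| = 43.3 and R on the +x side, so R = (43.3, 0.00). The tangent condition forces JR to be normal to AR, so J = R + (0, -10.4) = (43.3, -10.4). On A1, R sits at bearing 90° from J; a 109° counterclockwise sweep puts H at bearing 199°, so H = J + 10.4·(cos 199°, sin 199°) = (33.5, -13.8). Then |AH| = |H − A| = 36.2.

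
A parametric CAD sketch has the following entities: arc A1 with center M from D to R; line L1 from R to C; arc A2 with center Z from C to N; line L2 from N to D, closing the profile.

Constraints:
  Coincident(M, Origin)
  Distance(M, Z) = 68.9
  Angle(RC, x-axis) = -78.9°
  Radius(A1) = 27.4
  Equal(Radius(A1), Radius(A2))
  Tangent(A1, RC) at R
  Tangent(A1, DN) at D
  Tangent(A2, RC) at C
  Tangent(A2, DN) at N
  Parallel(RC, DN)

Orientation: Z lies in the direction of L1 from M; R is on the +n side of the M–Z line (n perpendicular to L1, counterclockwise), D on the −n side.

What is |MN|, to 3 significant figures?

74.1

The slot axis is L1's direction at -78.9°, so u = (cos -78.9°, sin -78.9°) = (0.193, -0.981) and n = (−sin -78.9°, cos -78.9°) = (0.981, 0.193). M is at the origin and Z lies 68.9 along u from M, so Z = 68.9·u = (13.3, -67.6). Tangency of A1 to both parallel lines with radius 27.4 puts R and D at M ± 27.4·n: R = (26.9, 5.28), D = (-26.9, -5.28). Equal radii place C and N the same way about Z: C = Z + 27.4·n = (40.2, -62.3), N = Z − 27.4·n = (-13.6, -72.9). Then |MN| = |N − M| = 74.1.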